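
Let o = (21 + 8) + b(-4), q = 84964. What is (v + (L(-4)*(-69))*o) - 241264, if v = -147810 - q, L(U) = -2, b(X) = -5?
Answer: -470726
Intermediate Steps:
o = 24 (o = (21 + 8) - 5 = 29 - 5 = 24)
v = -232774 (v = -147810 - 1*84964 = -147810 - 84964 = -232774)
(v + (L(-4)*(-69))*o) - 241264 = (-232774 - 2*(-69)*24) - 241264 = (-232774 + 138*24) - 241264 = (-232774 + 3312) - 241264 = -229462 - 241264 = -470726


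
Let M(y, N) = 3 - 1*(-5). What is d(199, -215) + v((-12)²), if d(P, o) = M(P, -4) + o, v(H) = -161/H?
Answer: -29969/144 ≈ -208.12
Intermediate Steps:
M(y, N) = 8 (M(y, N) = 3 + 5 = 8)
d(P, o) = 8 + o
d(199, -215) + v((-12)²) = (8 - 215) - 161/((-12)²) = -207 - 161/144 = -29969/144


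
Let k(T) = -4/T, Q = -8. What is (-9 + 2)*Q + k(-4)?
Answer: 57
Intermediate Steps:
(-9 + 2)*Q + k(-4) = (-9 + 2)*(-8) - 4/(-4) = -7*(-8) - 4*(-¼) = 56 + 1 = 57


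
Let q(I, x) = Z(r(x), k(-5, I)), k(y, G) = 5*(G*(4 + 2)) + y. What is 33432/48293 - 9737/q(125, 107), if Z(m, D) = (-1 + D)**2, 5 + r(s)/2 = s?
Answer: 5144659721/7438998528 ≈ 0.69158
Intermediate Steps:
k(y, G) = y + 30*G (k(y, G) = 5*(G*6) + y = 5*(6*G) + y = 30*G + y = y + 30*G)
r(s) = -10 + 2*s
q(I, x) = (-6 + 30*I)**2 (q(I, x) = (-1 + (-5 + 30*I))**2 = (-6 + 30*I)**2)
33432/48293 - 9737/q(125, 107) = 33432/48293 - 9737*1/(36*(-1 + 5*125)**2) = 33432*(1/48293) - 9737*1/(36*(-1 + 625)**2) = 4776/6899 - 9737/(36*624**2) = 4776/6899 - 9737/(36*389376) = 4776/6899 - 9737/14017536 = 4776/6899 - 9737*1/14017536 = 4776/6899 - 749/1078272 = 5144659721/7438998528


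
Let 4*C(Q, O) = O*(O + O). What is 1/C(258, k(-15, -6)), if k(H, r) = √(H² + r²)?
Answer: 2/261 ≈ 0.0076628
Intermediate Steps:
C(Q, O) = O²/2 (C(Q, O) = (O*(O + O))/4 = (O*(2*O))/4 = (2*O²)/4 = O²/2)
1/C(258, k(-15, -6)) = 1/((√((-15)² + (-6)²))²/2) = 1/((√(225 + 36))²/2) = 1/((√261)²/2) = 1/((3*√29)²/2) = 1/((½)*261) = 1/(261/2) = 2/261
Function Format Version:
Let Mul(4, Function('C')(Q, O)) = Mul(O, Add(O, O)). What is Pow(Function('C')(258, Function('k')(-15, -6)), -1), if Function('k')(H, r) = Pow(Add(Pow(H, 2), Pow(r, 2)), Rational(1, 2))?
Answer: Rational(2, 261) ≈ 0.0076628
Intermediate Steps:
Function('C')(Q, O) = Mul(Rational(1, 2), Pow(O, 2)) (Function('C')(Q, O) = Mul(Rational(1, 4), Mul(O, Add(O, O))) = Mul(Rational(1, 4), Mul(O, Mul(2, O))) = Mul(Rational(1, 4), Mul(2, Pow(O, 2))) = Mul(Rational(1, 2), Pow(O, 2)))
Pow(Function('C')(258, Function('k')(-15, -6)), -1) = Pow(Mul(Rational(1, 2), Pow(Pow(Add(Pow(-15, 2), Pow(-6, 2)), Rational(1, 2)), 2)), -1) = Pow(Mul(Rational(1, 2), Pow(Pow(Add(225, 36), Rational(1, 2)), 2)), -1) = Pow(Mul(Rational(1, 2), Pow(Pow(261, Rational(1, 2)), 2)), -1) = Pow(Mul(Rational(1, 2), Pow(Mul(3, Pow(29, Rational(1, 2))), 2)), -1) = Pow(Mul(Rational(1, 2), 261), -1) = Pow(Rational(261, 2), -1) = Rational(2, 261)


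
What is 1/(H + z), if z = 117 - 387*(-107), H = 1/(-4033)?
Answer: 4033/167474357 ≈ 2.4081e-5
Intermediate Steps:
H = -1/4033 ≈ -0.00024795
z = 41526 (z = 117 + 41409 = 41526)
1/(H + z) = 1/(-1/4033 + 41526) = 1/(167474357/4033) = 4033/167474357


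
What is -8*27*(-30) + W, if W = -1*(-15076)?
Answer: 21556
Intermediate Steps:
W = 15076
-8*27*(-30) + W = -8*27*(-30) + 15076 = -216*(-30) + 15076 = 6480 + 15076 = 21556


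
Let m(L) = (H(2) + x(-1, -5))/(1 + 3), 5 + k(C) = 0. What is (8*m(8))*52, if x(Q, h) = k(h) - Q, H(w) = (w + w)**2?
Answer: 1248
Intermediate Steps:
k(C) = -5 (k(C) = -5 + 0 = -5)
H(w) = 4*w**2 (H(w) = (2*w)**2 = 4*w**2)
x(Q, h) = -5 - Q
m(L) = 3 (m(L) = (4*2**2 + (-5 - 1*(-1)))/(1 + 3) = (4*4 + (-5 + 1))/4 = (16 - 4)*(1/4) = 12*(1/4) = 3)
(8*m(8))*52 = (8*3)*52 = 24*52 = 1248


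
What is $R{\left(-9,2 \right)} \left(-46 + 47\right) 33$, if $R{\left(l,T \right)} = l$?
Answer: $-297$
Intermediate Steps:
$R{\left(-9,2 \right)} \left(-46 + 47\right) 33 = - 9 \left(-46 + 47\right) 33 = \left(-9\right) 1 \cdot 33 = \left(-9\right) 33 = -297$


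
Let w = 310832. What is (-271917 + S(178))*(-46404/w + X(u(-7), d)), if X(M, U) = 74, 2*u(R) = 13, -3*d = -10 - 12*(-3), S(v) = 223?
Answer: -779597540977/38854 ≈ -2.0065e+7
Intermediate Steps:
d = -26/3 (d = -(-10 - 12*(-3))/3 = -(-10 + 36)/3 = -⅓*26 = -26/3 ≈ -8.6667)
u(R) = 13/2 (u(R) = (½)*13 = 13/2)
(-271917 + S(178))*(-46404/w + X(u(-7), d)) = (-271917 + 223)*(-46404/310832 + 74) = -271694*(-46404*1/310832 + 74) = -271694*(-11601/77708 + 74) = -271694*5738791/77708 = -779597540977/38854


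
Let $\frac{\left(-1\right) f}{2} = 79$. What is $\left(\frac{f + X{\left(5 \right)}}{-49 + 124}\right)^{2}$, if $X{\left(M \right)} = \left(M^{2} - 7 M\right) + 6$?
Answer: $\frac{2916}{625} \approx 4.6656$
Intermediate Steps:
$f = -158$ ($f = \left(-2\right) 79 = -158$)
$X{\left(M \right)} = 6 + M^{2} - 7 M$
$\left(\frac{f + X{\left(5 \right)}}{-49 + 124}\right)^{2} = \left(\frac{-158 + \left(6 + 5^{2} - 35\right)}{-49 + 124}\right)^{2} = \left(\frac{-158 + \left(6 + 25 - 35\right)}{75}\right)^{2} = \left(\left(-158 - 4\right) \frac{1}{75}\right)^{2} = \left(\left(-162\right) \frac{1}{75}\right)^{2} = \left(- \frac{54}{25}\right)^{2} = \frac{2916}{625}$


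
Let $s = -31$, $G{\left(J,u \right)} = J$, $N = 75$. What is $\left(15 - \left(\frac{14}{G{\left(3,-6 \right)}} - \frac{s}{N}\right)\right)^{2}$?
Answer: $\frac{61504}{625} \approx 98.406$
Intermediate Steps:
$\left(15 - \left(\frac{14}{G{\left(3,-6 \right)}} - \frac{s}{N}\right)\right)^{2} = \left(15 - \left(\frac{14}{3} + \frac{31}{75}\right)\right)^{2} = \left(15 - \frac{127}{25}\right)^{2} = \left(\frac{248}{25}\right)^{2} = \frac{61504}{625}$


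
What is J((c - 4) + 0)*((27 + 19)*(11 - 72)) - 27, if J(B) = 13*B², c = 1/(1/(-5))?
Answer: -2954745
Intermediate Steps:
c = -5 (c = 1/(-⅕) = -5)
J((c - 4) + 0)*((27 + 19)*(11 - 72)) - 27 = (13*((-5 - 4) + 0)²)*((27 + 19)*(11 - 72)) - 27 = (13*(-9 + 0)²)*(46*(-61)) - 27 = (13*(-9)²)*(-2806) - 27 = (13*81)*(-2806) - 27 = 1053*(-2806) - 27 = -2954718 - 27 = -2954745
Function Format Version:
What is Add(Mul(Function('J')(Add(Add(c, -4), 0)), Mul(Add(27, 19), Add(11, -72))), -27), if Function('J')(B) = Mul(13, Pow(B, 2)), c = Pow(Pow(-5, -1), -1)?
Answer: -2954745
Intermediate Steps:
c = -5 (c = Pow(Rational(-1, 5), -1) = -5)
Add(Mul(Function('J')(Add(Add(c, -4), 0)), Mul(Add(27, 19), Add(11, -72))), -27) = Add(Mul(Mul(13, Pow(Add(Add(-5, -4), 0), 2)), Mul(Add(27, 19), Add(11, -72))), -27) = Add(Mul(Mul(13, Pow(Add(-9, 0), 2)), Mul(46, -61)), -27) = Add(Mul(Mul(13, Pow(-9, 2)), -2806), -27) = Add(Mul(Mul(13, 81), -2806), -27) = Add(Mul(1053, -2806), -27) = Add(-2954718, -27) = -2954745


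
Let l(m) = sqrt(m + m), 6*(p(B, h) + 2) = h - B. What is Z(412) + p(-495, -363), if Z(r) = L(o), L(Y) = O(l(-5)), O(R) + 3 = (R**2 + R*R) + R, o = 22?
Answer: -3 + I*sqrt(10) ≈ -3.0 + 3.1623*I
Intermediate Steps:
p(B, h) = -2 - B/6 + h/6 (p(B, h) = -2 + (h - B)/6 = -2 + (-B/6 + h/6) = -2 - B/6 + h/6)
l(m) = sqrt(2)*sqrt(m) (l(m) = sqrt(2*m) = sqrt(2)*sqrt(m))
O(R) = -3 + R + 2*R**2 (O(R) = -3 + ((R**2 + R*R) + R) = -3 + ((R**2 + R**2) + R) = -3 + (2*R**2 + R) = -3 + (R + 2*R**2) = -3 + R + 2*R**2)
L(Y) = -23 + I*sqrt(10) (L(Y) = -3 + sqrt(2)*sqrt(-5) + 2*(sqrt(2)*sqrt(-5))**2 = -3 + sqrt(2)*(I*sqrt(5)) + 2*(sqrt(2)*(I*sqrt(5)))**2 = -3 + I*sqrt(10) + 2*(I*sqrt(10))**2 = -3 + I*sqrt(10) + 2*(-10) = -3 + I*sqrt(10) - 20 = -23 + I*sqrt(10))
Z(r) = -23 + I*sqrt(10)
Z(412) + p(-495, -363) = (-23 + I*sqrt(10)) + (-2 - 1/6*(-495) + (1/6)*(-363)) = (-23 + I*sqrt(10)) + (-2 + 165/2 - 121/2) = (-23 + I*sqrt(10)) + 20 = -3 + I*sqrt(10)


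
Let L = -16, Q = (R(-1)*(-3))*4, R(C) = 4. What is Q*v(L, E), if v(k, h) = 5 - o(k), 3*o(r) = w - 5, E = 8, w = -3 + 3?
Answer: -320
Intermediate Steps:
w = 0
Q = -48 (Q = (4*(-3))*4 = -12*4 = -48)
o(r) = -5/3 (o(r) = (0 - 5)/3 = (1/3)*(-5) = -5/3)
v(k, h) = 20/3 (v(k, h) = 5 - 1*(-5/3) = 5 + 5/3 = 20/3)
Q*v(L, E) = -48*20/3 = -320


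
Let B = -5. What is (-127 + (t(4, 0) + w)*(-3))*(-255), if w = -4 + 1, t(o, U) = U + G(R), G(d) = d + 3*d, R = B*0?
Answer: 30090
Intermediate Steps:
R = 0 (R = -5*0 = 0)
G(d) = 4*d
t(o, U) = U (t(o, U) = U + 4*0 = U + 0 = U)
w = -3
(-127 + (t(4, 0) + w)*(-3))*(-255) = (-127 + (0 - 3)*(-3))*(-255) = (-127 - 3*(-3))*(-255) = (-127 + 9)*(-255) = -118*(-255) = 30090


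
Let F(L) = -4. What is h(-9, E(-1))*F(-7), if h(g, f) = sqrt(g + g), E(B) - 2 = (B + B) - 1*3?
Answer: -12*I*sqrt(2) ≈ -16.971*I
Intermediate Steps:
E(B) = -1 + 2*B (E(B) = 2 + ((B + B) - 1*3) = 2 + (2*B - 3) = 2 + (-3 + 2*B) = -1 + 2*B)
h(g, f) = sqrt(2)*sqrt(g) (h(g, f) = sqrt(2*g) = sqrt(2)*sqrt(g))
h(-9, E(-1))*F(-7) = (sqrt(2)*sqrt(-9))*(-4) = (sqrt(2)*(3*I))*(-4) = (3*I*sqrt(2))*(-4) = -12*I*sqrt(2)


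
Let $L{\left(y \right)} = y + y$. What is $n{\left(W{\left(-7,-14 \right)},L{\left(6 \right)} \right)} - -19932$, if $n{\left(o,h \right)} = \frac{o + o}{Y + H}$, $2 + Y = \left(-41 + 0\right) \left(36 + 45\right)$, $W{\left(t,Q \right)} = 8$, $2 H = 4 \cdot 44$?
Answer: $\frac{64480004}{3235} \approx 19932.0$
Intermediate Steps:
$H = 88$ ($H = \frac{4 \cdot 44}{2} = \frac{1}{2} \cdot 176 = 88$)
$L{\left(y \right)} = 2 y$
$Y = -3323$ ($Y = -2 + \left(-41 + 0\right) \left(36 + 45\right) = -2 - 3321 = -3323$)
$n{\left(o,h \right)} = - \frac{2 o}{3235}$ ($n{\left(o,h \right)} = \frac{o + o}{-3323 + 88} = \frac{2 o}{-3235} = 2 o \left(- \frac{1}{3235}\right) = - \frac{2 o}{3235}$)
$n{\left(W{\left(-7,-14 \right)},L{\left(6 \right)} \right)} - -19932 = \left(- \frac{2}{3235}\right) 8 - -19932 = - \frac{16}{3235} + 19932 = \frac{64480004}{3235}$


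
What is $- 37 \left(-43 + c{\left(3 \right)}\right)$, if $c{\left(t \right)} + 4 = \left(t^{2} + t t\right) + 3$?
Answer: $962$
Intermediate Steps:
$c{\left(t \right)} = -1 + 2 t^{2}$ ($c{\left(t \right)} = -4 + \left(\left(t^{2} + t t\right) + 3\right) = -4 + \left(\left(t^{2} + t^{2}\right) + 3\right) = -4 + \left(2 t^{2} + 3\right) = -4 + \left(3 + 2 t^{2}\right) = -1 + 2 t^{2}$)
$- 37 \left(-43 + c{\left(3 \right)}\right) = - 37 \left(-43 - \left(1 - 2 \cdot 3^{2}\right)\right) = - 37 \left(-43 + \left(-1 + 2 \cdot 9\right)\right) = - 37 \left(-43 + \left(-1 + 18\right)\right) = - 37 \left(-43 + 17\right) = \left(-37\right) \left(-26\right) = 962$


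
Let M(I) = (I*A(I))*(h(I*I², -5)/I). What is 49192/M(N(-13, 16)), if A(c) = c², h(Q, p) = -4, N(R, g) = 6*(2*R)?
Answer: -473/936 ≈ -0.50534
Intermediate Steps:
N(R, g) = 12*R
M(I) = -4*I² (M(I) = (I*I²)*(-4/I) = I³*(-4/I) = -4*I²)
49192/M(N(-13, 16)) = 49192/((-4*(12*(-13))²)) = 49192/((-4*(-156)²)) = 49192/((-4*24336)) = 49192/(-97344) = 49192*(-1/97344) = -473/936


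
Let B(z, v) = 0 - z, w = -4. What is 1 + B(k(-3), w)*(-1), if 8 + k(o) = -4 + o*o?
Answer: -2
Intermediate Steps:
k(o) = -12 + o² (k(o) = -8 + (-4 + o*o) = -8 + (-4 + o²) = -12 + o²)
B(z, v) = -z
1 + B(k(-3), w)*(-1) = 1 - (-12 + (-3)²)*(-1) = 1 - (-12 + 9)*(-1) = 1 - 1*(-3)*(-1) = 1 + 3*(-1) = 1 - 3 = -2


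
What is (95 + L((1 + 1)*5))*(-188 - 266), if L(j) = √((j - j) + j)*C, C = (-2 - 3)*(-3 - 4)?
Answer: -43130 - 15890*√10 ≈ -93379.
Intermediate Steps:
C = 35 (C = -5*(-7) = 35)
L(j) = 35*√j (L(j) = √((j - j) + j)*35 = √(0 + j)*35 = √j*35 = 35*√j)
(95 + L((1 + 1)*5))*(-188 - 266) = (95 + 35*√((1 + 1)*5))*(-188 - 266) = (95 + 35*√(2*5))*(-454) = (95 + 35*√10)*(-454) = -43130 - 15890*√10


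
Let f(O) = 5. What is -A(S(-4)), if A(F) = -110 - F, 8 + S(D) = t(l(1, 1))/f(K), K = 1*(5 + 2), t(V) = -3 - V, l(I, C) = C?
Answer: 506/5 ≈ 101.20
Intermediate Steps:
K = 7 (K = 1*7 = 7)
S(D) = -44/5 (S(D) = -8 + (-3 - 1*1)/5 = -8 + (-3 - 1)*(⅕) = -8 - 4*⅕ = -8 - ⅘ = -44/5)
-A(S(-4)) = -(-110 - 1*(-44/5)) = -(-110 + 44/5) = -1*(-506/5) = 506/5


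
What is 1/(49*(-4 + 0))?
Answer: -1/196 ≈ -0.0051020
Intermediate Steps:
1/(49*(-4 + 0)) = 1/(49*(-4)) = 1/(-196) = -1/196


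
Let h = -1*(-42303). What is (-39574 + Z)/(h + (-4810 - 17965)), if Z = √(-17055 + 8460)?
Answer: -19787/9764 + 3*I*√955/19528 ≈ -2.0265 + 0.0047475*I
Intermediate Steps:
Z = 3*I*√955 (Z = √(-8595) = 3*I*√955 ≈ 92.709*I)
h = 42303
(-39574 + Z)/(h + (-4810 - 17965)) = (-39574 + 3*I*√955)/(42303 + (-4810 - 17965)) = (-39574 + 3*I*√955)/(42303 - 22775) = (-39574 + 3*I*√955)/19528 = (-39574 + 3*I*√955)*(1/19528) = -19787/9764 + 3*I*√955/19528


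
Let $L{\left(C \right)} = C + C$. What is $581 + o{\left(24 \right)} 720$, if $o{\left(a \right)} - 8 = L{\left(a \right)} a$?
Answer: $835781$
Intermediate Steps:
$L{\left(C \right)} = 2 C$
$o{\left(a \right)} = 8 + 2 a^{2}$ ($o{\left(a \right)} = 8 + 2 a a = 8 + 2 a^{2}$)
$581 + o{\left(24 \right)} 720 = 581 + \left(8 + 2 \cdot 24^{2}\right) 720 = 581 + \left(8 + 2 \cdot 576\right) 720 = 581 + \left(8 + 1152\right) 720 = 581 + 1160 \cdot 720 = 581 + 835200 = 835781$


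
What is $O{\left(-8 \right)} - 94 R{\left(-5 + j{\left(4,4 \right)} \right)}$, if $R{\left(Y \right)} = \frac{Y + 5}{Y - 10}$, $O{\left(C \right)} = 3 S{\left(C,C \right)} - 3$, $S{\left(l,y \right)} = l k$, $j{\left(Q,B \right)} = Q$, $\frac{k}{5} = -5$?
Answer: $\frac{6943}{11} \approx 631.18$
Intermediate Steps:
$k = -25$ ($k = 5 \left(-5\right) = -25$)
$S{\left(l,y \right)} = - 25 l$ ($S{\left(l,y \right)} = l \left(-25\right) = - 25 l$)
$O{\left(C \right)} = -3 - 75 C$ ($O{\left(C \right)} = 3 \left(- 25 C\right) - 3 = - 75 C - 3 = -3 - 75 C$)
$R{\left(Y \right)} = \frac{5 + Y}{-10 + Y}$
$O{\left(-8 \right)} - 94 R{\left(-5 + j{\left(4,4 \right)} \right)} = \left(-3 - -600\right) - 94 \frac{5 + \left(-5 + 4\right)}{-10 + \left(-5 + 4\right)} = \left(-3 + 600\right) - 94 \frac{5 - 1}{-10 - 1} = 597 - 94 \frac{1}{-11} \cdot 4 = 597 - 94 \left(\left(- \frac{1}{11}\right) 4\right) = 597 - - \frac{376}{11} = 597 + \frac{376}{11} = \frac{6943}{11}$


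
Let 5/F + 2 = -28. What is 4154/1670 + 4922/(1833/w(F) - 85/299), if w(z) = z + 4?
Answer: 1525631583/119312315 ≈ 12.787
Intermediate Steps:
F = -1/6 (F = 5/(-2 - 28) = 5/(-30) = 5*(-1/30) = -1/6 ≈ -0.16667)
w(z) = 4 + z
4154/1670 + 4922/(1833/w(F) - 85/299) = 4154/1670 + 4922/(1833/(4 - 1/6) - 85/299) = 4154*(1/1670) + 4922/(1833/(23/6) - 85*1/299) = 2077/835 + 4922/(1833*(6/23) - 85/299) = 2077/835 + 4922/(10998/23 - 85/299) = 2077/835 + 4922/(142889/299) = 2077/835 + 4922*(299/142889) = 2077/835 + 1471678/142889 = 1525631583/119312315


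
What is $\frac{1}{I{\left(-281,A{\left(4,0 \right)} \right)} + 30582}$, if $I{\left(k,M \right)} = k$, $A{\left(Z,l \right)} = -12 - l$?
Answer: $\frac{1}{30301} \approx 3.3002 \cdot 10^{-5}$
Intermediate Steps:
$\frac{1}{I{\left(-281,A{\left(4,0 \right)} \right)} + 30582} = \frac{1}{-281 + 30582} = \frac{1}{30301}$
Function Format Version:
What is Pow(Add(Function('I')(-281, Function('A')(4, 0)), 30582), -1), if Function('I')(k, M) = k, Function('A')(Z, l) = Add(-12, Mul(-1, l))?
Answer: Rational(1, 30301) ≈ 3.3002e-5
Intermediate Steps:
Pow(Add(Function('I')(-281, Function('A')(4, 0)), 30582), -1) = Pow(Add(-281, 30582), -1) = Pow(30301, -1) = Rational(1, 30301)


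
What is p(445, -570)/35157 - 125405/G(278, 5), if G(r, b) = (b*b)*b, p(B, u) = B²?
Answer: -876822092/878925 ≈ -997.61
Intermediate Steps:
G(r, b) = b³ (G(r, b) = b²*b = b³)
p(445, -570)/35157 - 125405/G(278, 5) = 445²/35157 - 125405/(5³) = 198025*(1/35157) - 125405/125 = 198025/35157 - 125405*1/125 = 198025/35157 - 25081/25 = -876822092/878925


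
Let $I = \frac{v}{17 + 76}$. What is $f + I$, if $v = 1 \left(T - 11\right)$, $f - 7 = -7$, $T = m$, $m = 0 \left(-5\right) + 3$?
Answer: $- \frac{8}{93} \approx -0.086022$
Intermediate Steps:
$m = 3$ ($m = 0 + 3 = 3$)
$T = 3$
$f = 0$ ($f = 7 - 7 = 0$)
$v = -8$ ($v = 1 \left(3 - 11\right) = 1 \left(-8\right) = -8$)
$I = - \frac{8}{93}$ ($I = - \frac{8}{17 + 76} = - \frac{8}{93} \approx -0.086022$)
$f + I = 0 - \frac{8}{93} = - \frac{8}{93}$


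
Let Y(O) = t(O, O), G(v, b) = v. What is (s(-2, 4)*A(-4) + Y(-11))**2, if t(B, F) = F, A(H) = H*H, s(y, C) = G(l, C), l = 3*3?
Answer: 17689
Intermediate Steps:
l = 9
s(y, C) = 9
A(H) = H**2
Y(O) = O
(s(-2, 4)*A(-4) + Y(-11))**2 = (9*(-4)**2 - 11)**2 = (9*16 - 11)**2 = (144 - 11)**2 = 133**2 = 17689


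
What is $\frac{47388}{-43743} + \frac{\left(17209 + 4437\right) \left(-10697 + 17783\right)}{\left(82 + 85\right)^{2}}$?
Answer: $\frac{2236045095392}{406649509} \approx 5498.7$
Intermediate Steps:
$\frac{47388}{-43743} + \frac{\left(17209 + 4437\right) \left(-10697 + 17783\right)}{\left(82 + 85\right)^{2}} = 47388 \left(- \frac{1}{43743}\right) + \frac{21646 \cdot 7086}{167^{2}} = - \frac{15796}{14581} + \frac{153383556}{27889} = \frac{2236045095392}{406649509}$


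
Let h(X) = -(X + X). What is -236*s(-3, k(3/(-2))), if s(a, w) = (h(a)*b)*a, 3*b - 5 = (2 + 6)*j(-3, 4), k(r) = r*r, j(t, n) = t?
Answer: -26904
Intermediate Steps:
k(r) = r**2
b = -19/3 (b = 5/3 + ((2 + 6)*(-3))/3 = 5/3 + (8*(-3))/3 = 5/3 + (1/3)*(-24) = 5/3 - 8 = -19/3 ≈ -6.3333)
h(X) = -2*X
s(a, w) = 38*a**2/3 (s(a, w) = (-2*a*(-19/3))*a = (38*a/3)*a = 38*a**2/3)
-236*s(-3, k(3/(-2))) = -8968*(-3)**2/3 = -8968*9/3 = -236*114 = -26904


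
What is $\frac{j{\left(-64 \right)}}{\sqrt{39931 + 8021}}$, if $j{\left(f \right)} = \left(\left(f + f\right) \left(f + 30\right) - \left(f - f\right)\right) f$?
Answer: $- \frac{69632 \sqrt{37}}{333} \approx -1271.9$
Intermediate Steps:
$j{\left(f \right)} = 2 f^{2} \left(30 + f\right)$ ($j{\left(f \right)} = \left(2 f \left(30 + f\right) - 0\right) f = \left(2 f \left(30 + f\right) + 0\right) f = 2 f \left(30 + f\right) f = 2 f^{2} \left(30 + f\right)$)
$\frac{j{\left(-64 \right)}}{\sqrt{39931 + 8021}} = \frac{2 \left(-64\right)^{2} \left(30 - 64\right)}{\sqrt{39931 + 8021}} = \frac{2 \cdot 4096 \left(-34\right)}{\sqrt{47952}} = - \frac{278528}{36 \sqrt{37}} = - 278528 \frac{\sqrt{37}}{1332} = - \frac{69632 \sqrt{37}}{333}$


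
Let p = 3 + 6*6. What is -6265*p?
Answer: -244335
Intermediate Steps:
p = 39 (p = 3 + 36 = 39)
-6265*p = -6265*39 = -244335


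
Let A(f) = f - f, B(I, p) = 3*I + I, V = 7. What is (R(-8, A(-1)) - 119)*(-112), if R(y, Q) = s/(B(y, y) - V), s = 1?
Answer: 519904/39 ≈ 13331.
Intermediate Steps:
B(I, p) = 4*I
A(f) = 0
R(y, Q) = 1/(-7 + 4*y) (R(y, Q) = 1/(4*y - 1*7) = 1/(4*y - 7) = 1/(-7 + 4*y))
(R(-8, A(-1)) - 119)*(-112) = (1/(-7 + 4*(-8)) - 119)*(-112) = (1/(-7 - 32) - 119)*(-112) = (1/(-39) - 119)*(-112) = (-1/39 - 119)*(-112) = -4642/39*(-112) = 519904/39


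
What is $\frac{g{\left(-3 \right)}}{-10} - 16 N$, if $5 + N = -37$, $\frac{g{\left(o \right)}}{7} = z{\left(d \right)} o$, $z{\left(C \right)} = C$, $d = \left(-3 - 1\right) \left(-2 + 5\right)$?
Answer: $\frac{3234}{5} \approx 646.8$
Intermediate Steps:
$d = -12$ ($d = \left(-4\right) 3 = -12$)
$g{\left(o \right)} = - 84 o$ ($g{\left(o \right)} = 7 \left(- 12 o\right) = - 84 o$)
$N = -42$ ($N = -5 - 37 = -42$)
$\frac{g{\left(-3 \right)}}{-10} - 16 N = \frac{\left(-84\right) \left(-3\right)}{-10} - -672 = 252 \left(- \frac{1}{10}\right) + 672 = - \frac{126}{5} + 672 = \frac{3234}{5}$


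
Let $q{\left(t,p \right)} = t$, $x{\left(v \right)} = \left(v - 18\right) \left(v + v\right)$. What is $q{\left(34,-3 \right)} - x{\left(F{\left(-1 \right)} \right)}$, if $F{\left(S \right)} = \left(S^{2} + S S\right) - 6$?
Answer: $-142$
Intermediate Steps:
$F{\left(S \right)} = -6 + 2 S^{2}$ ($F{\left(S \right)} = \left(S^{2} + S^{2}\right) - 6 = 2 S^{2} - 6 = -6 + 2 S^{2}$)
$x{\left(v \right)} = 2 v \left(-18 + v\right)$ ($x{\left(v \right)} = \left(-18 + v\right) 2 v = 2 v \left(-18 + v\right)$)
$q{\left(34,-3 \right)} - x{\left(F{\left(-1 \right)} \right)} = 34 - 2 \left(-6 + 2 \left(-1\right)^{2}\right) \left(-18 - \left(6 - 2 \left(-1\right)^{2}\right)\right) = 34 - 2 \left(-6 + 2 \cdot 1\right) \left(-18 + \left(-6 + 2 \cdot 1\right)\right) = 34 - 2 \left(-6 + 2\right) \left(-18 + \left(-6 + 2\right)\right) = 34 - 2 \left(-4\right) \left(-18 - 4\right) = 34 - 2 \left(-4\right) \left(-22\right) = 34 - 176 = -142$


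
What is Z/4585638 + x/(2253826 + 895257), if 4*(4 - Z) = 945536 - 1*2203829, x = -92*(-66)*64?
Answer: 11090581928263/57762218679816 ≈ 0.19200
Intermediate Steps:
x = 388608 (x = 6072*64 = 388608)
Z = 1258309/4 (Z = 4 - (945536 - 1*2203829)/4 = 4 - (945536 - 2203829)/4 = 4 - 1/4*(-1258293) = 4 + 1258293/4 = 1258309/4 ≈ 3.1458e+5)
Z/4585638 + x/(2253826 + 895257) = (1258309/4)/4585638 + 388608/(2253826 + 895257) = (1258309/4)*(1/4585638) + 388608/3149083 = 1258309/18342552 + 388608*(1/3149083) = 1258309/18342552 + 388608/3149083 = 11090581928263/57762218679816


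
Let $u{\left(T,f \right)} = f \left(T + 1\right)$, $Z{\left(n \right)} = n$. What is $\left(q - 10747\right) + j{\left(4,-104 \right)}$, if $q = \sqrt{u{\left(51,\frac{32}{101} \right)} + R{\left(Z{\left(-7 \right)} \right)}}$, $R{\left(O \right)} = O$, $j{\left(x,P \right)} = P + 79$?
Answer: $-10772 + \frac{\sqrt{96657}}{101} \approx -10769.0$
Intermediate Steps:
$j{\left(x,P \right)} = 79 + P$
$u{\left(T,f \right)} = f \left(1 + T\right)$
$q = \frac{\sqrt{96657}}{101}$ ($q = \sqrt{\frac{32}{101} \left(1 + 51\right) - 7} = \sqrt{32 \cdot \frac{1}{101} \cdot 52 - 7} = \sqrt{\frac{32}{101} \cdot 52 - 7} = \sqrt{\frac{1664}{101} - 7} = \sqrt{\frac{957}{101}} = \frac{\sqrt{96657}}{101} \approx 3.0782$)
$\left(q - 10747\right) + j{\left(4,-104 \right)} = \left(\frac{\sqrt{96657}}{101} - 10747\right) + \left(79 - 104\right) = \left(\frac{\sqrt{96657}}{101} + \left(-13899 + 3152\right)\right) - 25 = \left(\frac{\sqrt{96657}}{101} - 10747\right) - 25 = \left(-10747 + \frac{\sqrt{96657}}{101}\right) - 25 = -10772 + \frac{\sqrt{96657}}{101}$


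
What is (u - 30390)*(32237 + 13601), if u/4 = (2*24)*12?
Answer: -1287406068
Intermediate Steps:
u = 2304 (u = 4*((2*24)*12) = 4*(48*12) = 4*576 = 2304)
(u - 30390)*(32237 + 13601) = (2304 - 30390)*(32237 + 13601) = -28086*45838 = -1287406068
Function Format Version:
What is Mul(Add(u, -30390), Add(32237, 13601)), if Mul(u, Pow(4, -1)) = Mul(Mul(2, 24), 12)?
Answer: -1287406068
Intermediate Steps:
u = 2304 (u = Mul(4, Mul(Mul(2, 24), 12)) = Mul(4, Mul(48, 12)) = Mul(4, 576) = 2304)
Mul(Add(u, -30390), Add(32237, 13601)) = Mul(Add(2304, -30390), Add(32237, 13601)) = Mul(-28086, 45838) = -1287406068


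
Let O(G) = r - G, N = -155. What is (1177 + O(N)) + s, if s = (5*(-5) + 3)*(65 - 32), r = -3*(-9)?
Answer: 633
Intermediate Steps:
r = 27
O(G) = 27 - G
s = -726 (s = (-25 + 3)*33 = -22*33 = -726)
(1177 + O(N)) + s = (1177 + (27 - 1*(-155))) - 726 = (1177 + (27 + 155)) - 726 = (1177 + 182) - 726 = 1359 - 726 = 633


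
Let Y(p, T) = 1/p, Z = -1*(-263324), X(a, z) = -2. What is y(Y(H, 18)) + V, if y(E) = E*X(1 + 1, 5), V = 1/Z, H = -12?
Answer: 131665/789972 ≈ 0.16667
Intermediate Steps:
Z = 263324
V = 1/263324 ≈ 3.7976e-6
y(E) = -2*E (y(E) = E*(-2) = -2*E)
y(Y(H, 18)) + V = -2/(-12) + 1/263324 = -2*(-1/12) + 1/263324 = ⅙ + 1/263324 = 131665/789972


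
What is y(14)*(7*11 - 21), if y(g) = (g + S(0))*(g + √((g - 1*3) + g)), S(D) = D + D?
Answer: 14896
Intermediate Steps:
S(D) = 2*D
y(g) = g*(g + √(-3 + 2*g)) (y(g) = (g + 2*0)*(g + √((g - 1*3) + g)) = (g + 0)*(g + √((g - 3) + g)) = g*(g + √((-3 + g) + g)) = g*(g + √(-3 + 2*g)))
y(14)*(7*11 - 21) = (14*(14 + √(-3 + 2*14)))*(7*11 - 21) = (14*(14 + √(-3 + 28)))*(77 - 21) = (14*(14 + √25))*56 = (14*(14 + 5))*56 = (14*19)*56 = 266*56 = 14896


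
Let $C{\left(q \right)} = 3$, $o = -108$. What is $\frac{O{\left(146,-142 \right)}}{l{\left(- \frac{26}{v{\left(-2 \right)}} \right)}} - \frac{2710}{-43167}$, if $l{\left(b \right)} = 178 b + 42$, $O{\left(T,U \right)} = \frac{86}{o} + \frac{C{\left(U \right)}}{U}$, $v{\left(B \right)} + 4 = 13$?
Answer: $\frac{840290063}{13025642250} \approx 0.06451$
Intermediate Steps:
$v{\left(B \right)} = 9$ ($v{\left(B \right)} = -4 + 13 = 9$)
$O{\left(T,U \right)} = - \frac{43}{54} + \frac{3}{U}$ ($O{\left(T,U \right)} = \frac{86}{-108} + \frac{3}{U} = 86 \left(- \frac{1}{108}\right) + \frac{3}{U} = - \frac{43}{54} + \frac{3}{U}$)
$l{\left(b \right)} = 42 + 178 b$
$\frac{O{\left(146,-142 \right)}}{l{\left(- \frac{26}{v{\left(-2 \right)}} \right)}} - \frac{2710}{-43167} = \frac{- \frac{43}{54} + \frac{3}{-142}}{42 + 178 \left(- \frac{26}{9}\right)} - \frac{2710}{-43167} = \frac{- \frac{43}{54} + 3 \left(- \frac{1}{142}\right)}{42 + 178 \left(\left(-26\right) \frac{1}{9}\right)} - - \frac{2710}{43167} = \frac{- \frac{43}{54} - \frac{3}{142}}{42 + 178 \left(- \frac{26}{9}\right)} + \frac{2710}{43167} = - \frac{1567}{1917 \left(42 - \frac{4628}{9}\right)} + \frac{2710}{43167} = - \frac{1567}{1917 \left(- \frac{4250}{9}\right)} + \frac{2710}{43167} = \left(- \frac{1567}{1917}\right) \left(- \frac{9}{4250}\right) + \frac{2710}{43167} = \frac{1567}{905250} + \frac{2710}{43167} = \frac{840290063}{13025642250}$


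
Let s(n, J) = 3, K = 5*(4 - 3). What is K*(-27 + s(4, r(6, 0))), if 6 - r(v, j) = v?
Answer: -120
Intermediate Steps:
r(v, j) = 6 - v
K = 5 (K = 5*1 = 5)
K*(-27 + s(4, r(6, 0))) = 5*(-27 + 3) = 5*(-24) = -120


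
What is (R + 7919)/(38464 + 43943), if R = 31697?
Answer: 39616/82407 ≈ 0.48074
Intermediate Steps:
(R + 7919)/(38464 + 43943) = (31697 + 7919)/(38464 + 43943) = 39616/82407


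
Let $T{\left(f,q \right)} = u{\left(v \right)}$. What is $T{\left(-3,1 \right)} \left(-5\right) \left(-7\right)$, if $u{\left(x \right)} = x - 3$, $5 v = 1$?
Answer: $-98$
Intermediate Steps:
$v = \frac{1}{5}$ ($v = \frac{1}{5} \cdot 1 = \frac{1}{5} \approx 0.2$)
$u{\left(x \right)} = -3 + x$ ($u{\left(x \right)} = x - 3 = -3 + x$)
$T{\left(f,q \right)} = - \frac{14}{5}$ ($T{\left(f,q \right)} = -3 + \frac{1}{5} = - \frac{14}{5}$)
$T{\left(-3,1 \right)} \left(-5\right) \left(-7\right) = \left(- \frac{14}{5}\right) \left(-5\right) \left(-7\right) = 14 \left(-7\right) = -98$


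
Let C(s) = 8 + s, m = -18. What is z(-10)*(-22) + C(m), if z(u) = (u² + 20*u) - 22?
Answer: 2674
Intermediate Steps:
z(u) = -22 + u² + 20*u
z(-10)*(-22) + C(m) = (-22 + (-10)² + 20*(-10))*(-22) + (8 - 18) = (-22 + 100 - 200)*(-22) - 10 = -122*(-22) - 10 = 2684 - 10 = 2674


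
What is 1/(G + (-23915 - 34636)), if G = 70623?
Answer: 1/12072 ≈ 8.2836e-5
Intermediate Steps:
1/(G + (-23915 - 34636)) = 1/(70623 + (-23915 - 34636)) = 1/(70623 - 58551) = 1/12072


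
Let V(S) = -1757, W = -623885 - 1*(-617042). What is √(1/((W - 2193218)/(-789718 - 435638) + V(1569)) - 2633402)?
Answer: I*√12181399832560970121517358/2150750431 ≈ 1622.8*I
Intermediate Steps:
W = -6843 (W = -623885 + 617042 = -6843)
√(1/((W - 2193218)/(-789718 - 435638) + V(1569)) - 2633402) = √(1/((-6843 - 2193218)/(-789718 - 435638) - 1757) - 2633402) = √(1/(-2200061/(-1225356) - 1757) - 2633402) = √(1/(-2200061*(-1/1225356) - 1757) - 2633402) = √(1/(2200061/1225356 - 1757) - 2633402) = √(1/(-2150750431/1225356) - 2633402) = √(-1225356/2150750431 - 2633402) = √(-5663790487721618/2150750431) = I*√12181399832560970121517358/2150750431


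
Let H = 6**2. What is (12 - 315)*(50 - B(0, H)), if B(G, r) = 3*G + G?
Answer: -15150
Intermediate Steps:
H = 36
B(G, r) = 4*G
(12 - 315)*(50 - B(0, H)) = (12 - 315)*(50 - 4*0) = -303*(50 - 1*0) = -303*(50 + 0) = -303*50 = -15150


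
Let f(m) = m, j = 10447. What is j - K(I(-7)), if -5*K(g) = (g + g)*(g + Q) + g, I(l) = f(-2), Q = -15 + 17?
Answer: 52233/5 ≈ 10447.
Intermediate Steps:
Q = 2
I(l) = -2
K(g) = -g/5 - 2*g*(2 + g)/5 (K(g) = -((g + g)*(g + 2) + g)/5 = -((2*g)*(2 + g) + g)/5 = -(2*g*(2 + g) + g)/5 = -(g + 2*g*(2 + g))/5 = -g/5 - 2*g*(2 + g)/5)
j - K(I(-7)) = 10447 - (-1)*(-2)*(5 + 2*(-2))/5 = 10447 - (-1)*(-2)*(5 - 4)/5 = 10447 - (-1)*(-2)/5 = 10447 - 1*⅖ = 10447 - ⅖ = 52233/5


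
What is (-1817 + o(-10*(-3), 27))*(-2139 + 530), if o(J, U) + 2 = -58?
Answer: 3020093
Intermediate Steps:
o(J, U) = -60 (o(J, U) = -2 - 58 = -60)
(-1817 + o(-10*(-3), 27))*(-2139 + 530) = (-1817 - 60)*(-2139 + 530) = -1877*(-1609) = 3020093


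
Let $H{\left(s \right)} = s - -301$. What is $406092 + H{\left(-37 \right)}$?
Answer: $406356$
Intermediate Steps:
$H{\left(s \right)} = 301 + s$ ($H{\left(s \right)} = s + 301 = 301 + s$)
$406092 + H{\left(-37 \right)} = 406092 + \left(301 - 37\right) = 406092 + 264 = 406356$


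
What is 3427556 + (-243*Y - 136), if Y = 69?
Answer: 3410653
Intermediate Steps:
3427556 + (-243*Y - 136) = 3427556 + (-243*69 - 136) = 3427556 + (-16767 - 136) = 3427556 - 16903 = 3410653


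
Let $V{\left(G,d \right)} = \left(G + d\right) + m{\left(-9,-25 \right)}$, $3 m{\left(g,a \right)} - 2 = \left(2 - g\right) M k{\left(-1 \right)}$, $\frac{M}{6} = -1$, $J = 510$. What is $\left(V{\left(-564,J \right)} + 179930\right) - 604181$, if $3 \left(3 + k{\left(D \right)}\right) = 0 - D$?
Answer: $- \frac{1272737}{3} \approx -4.2425 \cdot 10^{5}$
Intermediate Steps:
$k{\left(D \right)} = -3 - \frac{D}{3}$ ($k{\left(D \right)} = -3 + \frac{0 - D}{3} = -3 + \frac{\left(-1\right) D}{3} = -3 - \frac{D}{3}$)
$M = -6$ ($M = 6 \left(-1\right) = -6$)
$m{\left(g,a \right)} = \frac{34}{3} - \frac{16 g}{3}$ ($m{\left(g,a \right)} = \frac{2}{3} + \frac{\left(2 - g\right) \left(-6\right) \left(-3 - - \frac{1}{3}\right)}{3} = \frac{2}{3} + \frac{\left(-12 + 6 g\right) \left(-3 + \frac{1}{3}\right)}{3} = \frac{2}{3} + \frac{\left(-12 + 6 g\right) \left(- \frac{8}{3}\right)}{3} = \frac{2}{3} + \frac{32 - 16 g}{3} = \frac{2}{3} - \left(- \frac{32}{3} + \frac{16 g}{3}\right) = \frac{34}{3} - \frac{16 g}{3}$)
$V{\left(G,d \right)} = \frac{178}{3} + G + d$ ($V{\left(G,d \right)} = \left(G + d\right) + \left(\frac{34}{3} - -48\right) = \left(G + d\right) + \left(\frac{34}{3} + 48\right) = \left(G + d\right) + \frac{178}{3} = \frac{178}{3} + G + d$)
$\left(V{\left(-564,J \right)} + 179930\right) - 604181 = \left(\left(\frac{178}{3} - 564 + 510\right) + 179930\right) - 604181 = \left(\frac{16}{3} + 179930\right) - 604181 = \frac{539806}{3} - 604181 = - \frac{1272737}{3}$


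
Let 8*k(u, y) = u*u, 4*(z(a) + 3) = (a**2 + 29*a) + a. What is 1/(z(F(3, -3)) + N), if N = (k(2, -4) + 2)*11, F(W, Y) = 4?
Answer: 2/117 ≈ 0.017094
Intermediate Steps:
z(a) = -3 + a**2/4 + 15*a/2 (z(a) = -3 + ((a**2 + 29*a) + a)/4 = -3 + (a**2 + 30*a)/4 = -3 + (a**2/4 + 15*a/2) = -3 + a**2/4 + 15*a/2)
k(u, y) = u**2/8 (k(u, y) = (u*u)/8 = u**2/8)
N = 55/2 (N = ((1/8)*2**2 + 2)*11 = ((1/8)*4 + 2)*11 = (1/2 + 2)*11 = (5/2)*11 = 55/2 ≈ 27.500)
1/(z(F(3, -3)) + N) = 1/((-3 + (1/4)*4**2 + (15/2)*4) + 55/2) = 1/((-3 + (1/4)*16 + 30) + 55/2) = 1/((-3 + 4 + 30) + 55/2) = 1/(31 + 55/2) = 1/(117/2) = 2/117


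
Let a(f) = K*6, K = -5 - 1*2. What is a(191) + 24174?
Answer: 24132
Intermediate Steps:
K = -7 (K = -5 - 2 = -7)
a(f) = -42 (a(f) = -7*6 = -42)
a(191) + 24174 = -42 + 24174 = 24132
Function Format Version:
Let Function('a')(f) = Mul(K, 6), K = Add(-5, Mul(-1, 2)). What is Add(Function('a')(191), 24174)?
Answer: 24132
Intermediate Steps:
K = -7 (K = Add(-5, -2) = -7)
Function('a')(f) = -42 (Function('a')(f) = Mul(-7, 6) = -42)
Add(Function('a')(191), 24174) = Add(-42, 24174) = 24132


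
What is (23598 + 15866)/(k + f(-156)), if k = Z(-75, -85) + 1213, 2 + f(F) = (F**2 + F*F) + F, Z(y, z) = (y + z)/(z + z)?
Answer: 670888/845375 ≈ 0.79360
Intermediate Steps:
Z(y, z) = (y + z)/(2*z) (Z(y, z) = (y + z)/((2*z)) = (y + z)*(1/(2*z)) = (y + z)/(2*z))
f(F) = -2 + F + 2*F**2 (f(F) = -2 + ((F**2 + F*F) + F) = -2 + ((F**2 + F**2) + F) = -2 + (2*F**2 + F) = -2 + (F + 2*F**2) = -2 + F + 2*F**2)
k = 20637/17 (k = (1/2)*(-75 - 85)/(-85) + 1213 = (1/2)*(-1/85)*(-160) + 1213 = 16/17 + 1213 = 20637/17 ≈ 1213.9)
(23598 + 15866)/(k + f(-156)) = (23598 + 15866)/(20637/17 + (-2 - 156 + 2*(-156)**2)) = 39464/(20637/17 + (-2 - 156 + 2*24336)) = 39464/(20637/17 + (-2 - 156 + 48672)) = 39464/(20637/17 + 48514) = 39464/(845375/17) = 39464*(17/845375) = 670888/845375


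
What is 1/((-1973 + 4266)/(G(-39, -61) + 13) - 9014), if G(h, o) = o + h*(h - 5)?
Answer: -1668/15033059 ≈ -0.00011096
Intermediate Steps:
G(h, o) = o + h*(-5 + h)
1/((-1973 + 4266)/(G(-39, -61) + 13) - 9014) = 1/((-1973 + 4266)/((-61 + (-39)² - 5*(-39)) + 13) - 9014) = 1/(2293/((-61 + 1521 + 195) + 13) - 9014) = 1/(2293/(1655 + 13) - 9014) = 1/(2293/1668 - 9014) = 1/(-15033059/1668) = -1668/15033059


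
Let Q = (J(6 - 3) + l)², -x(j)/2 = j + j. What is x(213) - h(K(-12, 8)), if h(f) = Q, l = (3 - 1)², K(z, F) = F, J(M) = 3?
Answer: -901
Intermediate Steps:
x(j) = -4*j (x(j) = -2*(j + j) = -4*j)
l = 4 (l = 2² = 4)
Q = 49 (Q = (3 + 4)² = 7² = 49)
h(f) = 49
x(213) - h(K(-12, 8)) = -4*213 - 1*49 = -852 - 49 = -901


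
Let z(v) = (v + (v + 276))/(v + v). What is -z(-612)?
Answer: -79/102 ≈ -0.77451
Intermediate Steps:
z(v) = (276 + 2*v)/(2*v) (z(v) = (v + (276 + v))/((2*v)) = (276 + 2*v)*(1/(2*v)) = (276 + 2*v)/(2*v))
-z(-612) = -(138 - 612)/(-612) = -(-1)*(-474)/612 = -1*79/102 = -79/102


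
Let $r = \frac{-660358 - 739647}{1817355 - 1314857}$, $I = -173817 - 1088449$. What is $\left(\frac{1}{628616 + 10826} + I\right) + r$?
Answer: $- \frac{101397523363658392}{80329581529} \approx -1.2623 \cdot 10^{6}$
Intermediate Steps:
$I = -1262266$ ($I = -173817 - 1088449 = -1262266$)
$r = - \frac{1400005}{502498} \approx -2.7861$
$\left(\frac{1}{628616 + 10826} + I\right) + r = \left(\frac{1}{628616 + 10826} - 1262266\right) - \frac{1400005}{502498} = \left(\frac{1}{639442} - 1262266\right) - \frac{1400005}{502498} = - \frac{807145895571}{639442} - \frac{1400005}{502498} = - \frac{101397523363658392}{80329581529}$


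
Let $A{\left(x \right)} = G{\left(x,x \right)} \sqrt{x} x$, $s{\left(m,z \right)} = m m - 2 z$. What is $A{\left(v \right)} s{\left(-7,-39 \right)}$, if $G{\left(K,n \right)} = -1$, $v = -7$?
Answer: $889 i \sqrt{7} \approx 2352.1 i$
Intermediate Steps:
$s{\left(m,z \right)} = m^{2} - 2 z$
$A{\left(x \right)} = - x^{\frac{3}{2}}$ ($A{\left(x \right)} = - \sqrt{x} x = - x^{\frac{3}{2}}$)
$A{\left(v \right)} s{\left(-7,-39 \right)} = - \left(-7\right)^{\frac{3}{2}} \left(\left(-7\right)^{2} - -78\right) = - \left(-7\right) i \sqrt{7} \left(49 + 78\right) = 7 i \sqrt{7} \cdot 127 = 889 i \sqrt{7}$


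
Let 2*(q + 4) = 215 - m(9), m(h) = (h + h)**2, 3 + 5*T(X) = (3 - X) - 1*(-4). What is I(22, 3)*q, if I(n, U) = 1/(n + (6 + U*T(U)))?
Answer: -45/22 ≈ -2.0455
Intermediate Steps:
T(X) = 4/5 - X/5 (T(X) = -3/5 + ((3 - X) - 1*(-4))/5 = -3/5 + ((3 - X) + 4)/5 = -3/5 + (7 - X)/5 = -3/5 + (7/5 - X/5) = 4/5 - X/5)
m(h) = 4*h**2 (m(h) = (2*h)**2 = 4*h**2)
I(n, U) = 1/(6 + n + U*(4/5 - U/5)) (I(n, U) = 1/(n + (6 + U*(4/5 - U/5))) = 1/(6 + n + U*(4/5 - U/5)))
q = -117/2 (q = -4 + (215 - 4*9**2)/2 = -4 + (215 - 4*81)/2 = -4 + (215 - 1*324)/2 = -4 + (215 - 324)/2 = -4 + (1/2)*(-109) = -4 - 109/2 = -117/2 ≈ -58.500)
I(22, 3)*q = (5/(30 + 5*22 - 1*3*(-4 + 3)))*(-117/2) = (5/(30 + 110 - 1*3*(-1)))*(-117/2) = (5/(30 + 110 + 3))*(-117/2) = (5/143)*(-117/2) = -45/22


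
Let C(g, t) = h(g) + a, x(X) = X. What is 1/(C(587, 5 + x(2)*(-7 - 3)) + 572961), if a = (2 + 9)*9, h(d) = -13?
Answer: 1/573047 ≈ 1.7451e-6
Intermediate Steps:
a = 99 (a = 11*9 = 99)
C(g, t) = 86 (C(g, t) = -13 + 99 = 86)
1/(C(587, 5 + x(2)*(-7 - 3)) + 572961) = 1/(86 + 572961) = 1/573047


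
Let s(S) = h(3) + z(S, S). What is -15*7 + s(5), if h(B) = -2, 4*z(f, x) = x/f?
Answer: -427/4 ≈ -106.75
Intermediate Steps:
z(f, x) = x/(4*f) (z(f, x) = (x/f)/4 = x/(4*f))
s(S) = -7/4 (s(S) = -2 + S/(4*S) = -2 + ¼ = -7/4)
-15*7 + s(5) = -15*7 - 7/4 = -105 - 7/4 = -427/4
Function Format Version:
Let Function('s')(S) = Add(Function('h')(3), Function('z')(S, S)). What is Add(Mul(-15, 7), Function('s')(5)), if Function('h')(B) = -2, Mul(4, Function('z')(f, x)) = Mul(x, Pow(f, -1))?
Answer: Rational(-427, 4) ≈ -106.75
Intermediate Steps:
Function('z')(f, x) = Mul(Rational(1, 4), x, Pow(f, -1)) (Function('z')(f, x) = Mul(Rational(1, 4), Mul(x, Pow(f, -1))) = Mul(Rational(1, 4), x, Pow(f, -1)))
Function('s')(S) = Rational(-7, 4) (Function('s')(S) = Add(-2, Mul(Rational(1, 4), S, Pow(S, -1))) = Add(-2, Rational(1, 4)) = Rational(-7, 4))
Add(Mul(-15, 7), Function('s')(5)) = Add(Mul(-15, 7), Rational(-7, 4)) = Add(-105, Rational(-7, 4)) = Rational(-427, 4)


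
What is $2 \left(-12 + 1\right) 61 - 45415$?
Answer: $-46757$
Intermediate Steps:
$2 \left(-12 + 1\right) 61 - 45415 = 2 \left(-11\right) 61 - 45415 = \left(-22\right) 61 - 45415 = -1342 - 45415 = -46757$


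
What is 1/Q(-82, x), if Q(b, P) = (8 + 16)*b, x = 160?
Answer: -1/1968 ≈ -0.00050813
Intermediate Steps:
Q(b, P) = 24*b
1/Q(-82, x) = 1/(24*(-82)) = 1/(-1968) = -1/1968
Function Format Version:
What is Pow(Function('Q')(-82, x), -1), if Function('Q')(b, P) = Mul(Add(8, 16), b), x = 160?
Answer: Rational(-1, 1968) ≈ -0.00050813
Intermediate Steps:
Function('Q')(b, P) = Mul(24, b)
Pow(Function('Q')(-82, x), -1) = Pow(Mul(24, -82), -1) = Pow(-1968, -1) = Rational(-1, 1968)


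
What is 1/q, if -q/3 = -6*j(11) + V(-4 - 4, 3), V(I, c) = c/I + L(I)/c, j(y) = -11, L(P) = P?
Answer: -8/1511 ≈ -0.0052945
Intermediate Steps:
V(I, c) = I/c + c/I (V(I, c) = c/I + I/c = I/c + c/I)
q = -1511/8 (q = -3*(-6*(-11) + ((-4 - 4)/3 + 3/(-4 - 4))) = -3*(66 + (-8*⅓ + 3/(-8))) = -3*(66 + (-8/3 + 3*(-⅛))) = -3*(66 + (-8/3 - 3/8)) = -3*(66 - 73/24) = -3*1511/24 = -1511/8 ≈ -188.88)
1/q = 1/(-1511/8) = -8/1511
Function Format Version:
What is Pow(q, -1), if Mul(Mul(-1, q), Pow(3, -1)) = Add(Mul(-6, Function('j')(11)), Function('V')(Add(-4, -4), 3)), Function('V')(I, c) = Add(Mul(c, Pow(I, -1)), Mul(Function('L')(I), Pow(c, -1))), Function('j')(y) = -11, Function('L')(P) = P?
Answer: Rational(-8, 1511) ≈ -0.0052945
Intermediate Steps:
Function('V')(I, c) = Add(Mul(I, Pow(c, -1)), Mul(c, Pow(I, -1))) (Function('V')(I, c) = Add(Mul(c, Pow(I, -1)), Mul(I, Pow(c, -1))) = Add(Mul(I, Pow(c, -1)), Mul(c, Pow(I, -1))))
q = Rational(-1511, 8) (q = Mul(-3, Add(Mul(-6, -11), Add(Mul(Add(-4, -4), Pow(3, -1)), Mul(3, Pow(Add(-4, -4), -1))))) = Mul(-3, Add(66, Add(Mul(-8, Rational(1, 3)), Mul(3, Pow(-8, -1))))) = Mul(-3, Add(66, Add(Rational(-8, 3), Mul(3, Rational(-1, 8))))) = Mul(-3, Add(66, Add(Rational(-8, 3), Rational(-3, 8)))) = Mul(-3, Add(66, Rational(-73, 24))) = Mul(-3, Rational(1511, 24)) = Rational(-1511, 8) ≈ -188.88)
Pow(q, -1) = Pow(Rational(-1511, 8), -1) = Rational(-8, 1511)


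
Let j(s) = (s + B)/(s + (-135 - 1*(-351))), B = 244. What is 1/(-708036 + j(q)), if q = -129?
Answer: -87/61599017 ≈ -1.4124e-6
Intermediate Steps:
j(s) = (244 + s)/(216 + s) (j(s) = (s + 244)/(s + (-135 - 1*(-351))) = (244 + s)/(s + (-135 + 351)) = (244 + s)/(s + 216) = (244 + s)/(216 + s))
1/(-708036 + j(q)) = 1/(-708036 + (244 - 129)/(216 - 129)) = 1/(-708036 + 115/87) = 1/(-61599017/87) = -87/61599017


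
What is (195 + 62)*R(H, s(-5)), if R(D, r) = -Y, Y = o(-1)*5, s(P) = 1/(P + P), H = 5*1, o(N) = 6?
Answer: -7710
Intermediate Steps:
H = 5
s(P) = 1/(2*P)
Y = 30 (Y = 6*5 = 30)
R(D, r) = -30 (R(D, r) = -1*30 = -30)
(195 + 62)*R(H, s(-5)) = (195 + 62)*(-30) = 257*(-30) = -7710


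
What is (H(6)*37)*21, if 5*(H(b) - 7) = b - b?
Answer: 5439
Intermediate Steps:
H(b) = 7 (H(b) = 7 + (b - b)/5 = 7 + (1/5)*0 = 7 + 0 = 7)
(H(6)*37)*21 = (7*37)*21 = 259*21 = 5439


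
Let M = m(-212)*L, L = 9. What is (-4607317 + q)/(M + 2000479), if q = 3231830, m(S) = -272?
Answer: -1375487/1998031 ≈ -0.68842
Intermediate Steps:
M = -2448 (M = -272*9 = -2448)
(-4607317 + q)/(M + 2000479) = (-4607317 + 3231830)/(-2448 + 2000479) = -1375487/1998031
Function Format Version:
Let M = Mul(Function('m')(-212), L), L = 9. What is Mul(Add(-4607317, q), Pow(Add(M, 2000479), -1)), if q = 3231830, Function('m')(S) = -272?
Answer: Rational(-1375487, 1998031) ≈ -0.68842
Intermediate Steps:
M = -2448 (M = Mul(-272, 9) = -2448)
Mul(Add(-4607317, q), Pow(Add(M, 2000479), -1)) = Mul(Add(-4607317, 3231830), Pow(Add(-2448, 2000479), -1)) = Mul(-1375487, Pow(1998031, -1)) = Mul(-1375487, Rational(1, 1998031)) = Rational(-1375487, 1998031)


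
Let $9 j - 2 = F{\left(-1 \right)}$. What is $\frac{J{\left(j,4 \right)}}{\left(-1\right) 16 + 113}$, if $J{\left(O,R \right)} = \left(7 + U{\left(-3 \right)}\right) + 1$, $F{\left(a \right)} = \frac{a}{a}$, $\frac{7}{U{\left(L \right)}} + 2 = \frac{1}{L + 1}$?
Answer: $\frac{26}{485} \approx 0.053608$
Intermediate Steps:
$U{\left(L \right)} = \frac{7}{-2 + \frac{1}{1 + L}}$ ($U{\left(L \right)} = \frac{7}{-2 + \frac{1}{L + 1}} = \frac{7}{-2 + \frac{1}{1 + L}}$)
$F{\left(a \right)} = 1$
$j = \frac{1}{3}$ ($j = \frac{2}{9} + \frac{1}{9} \cdot 1 = \frac{2}{9} + \frac{1}{9} = \frac{1}{3} \approx 0.33333$)
$J{\left(O,R \right)} = \frac{26}{5}$ ($J{\left(O,R \right)} = \left(7 + \frac{7 \left(-1 - -3\right)}{1 + 2 \left(-3\right)}\right) + 1 = \left(7 + \frac{7 \left(-1 + 3\right)}{1 - 6}\right) + 1 = \left(7 + 7 \frac{1}{-5} \cdot 2\right) + 1 = \left(7 + 7 \left(- \frac{1}{5}\right) 2\right) + 1 = \left(7 - \frac{14}{5}\right) + 1 = \frac{21}{5} + 1 = \frac{26}{5}$)
$\frac{J{\left(j,4 \right)}}{\left(-1\right) 16 + 113} = \frac{26}{5 \left(\left(-1\right) 16 + 113\right)} = \frac{26}{5 \left(-16 + 113\right)} = \frac{26}{5 \cdot 97} = \frac{26}{5} \cdot \frac{1}{97} = \frac{26}{485}$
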